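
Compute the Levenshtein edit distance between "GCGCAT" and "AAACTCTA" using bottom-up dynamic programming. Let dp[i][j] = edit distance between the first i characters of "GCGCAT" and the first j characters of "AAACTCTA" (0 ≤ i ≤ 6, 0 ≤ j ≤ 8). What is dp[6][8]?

   ''  A  A  A  C  T  C  T  A
''  0  1  2  3  4  5  6  7  8
 G  1  1  2  3  4  5  6  7  8
 C  2  2  2  3  3  4  5  6  7
 G  3  3  3  3  4  4  5  6  7
 C  4  4  4  4  3  4  4  5  6
 A  5  4  4  4  4  4  5  5  5
 T  6  5  5  5  5  4  5  5  6

6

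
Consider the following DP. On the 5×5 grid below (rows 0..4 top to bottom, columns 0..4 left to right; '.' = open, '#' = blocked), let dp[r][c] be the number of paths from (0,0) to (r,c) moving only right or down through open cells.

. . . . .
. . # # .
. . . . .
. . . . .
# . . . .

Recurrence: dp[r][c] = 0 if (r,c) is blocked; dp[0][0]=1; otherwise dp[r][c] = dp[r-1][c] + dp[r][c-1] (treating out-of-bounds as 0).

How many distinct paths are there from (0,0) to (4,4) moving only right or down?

r\c   0   1   2   3   4
  0   1   1   1   1   1
  1   1   2   0   0   1
  2   1   3   3   3   4
  3   1   4   7  10  14
  4   0   4  11  21  35

35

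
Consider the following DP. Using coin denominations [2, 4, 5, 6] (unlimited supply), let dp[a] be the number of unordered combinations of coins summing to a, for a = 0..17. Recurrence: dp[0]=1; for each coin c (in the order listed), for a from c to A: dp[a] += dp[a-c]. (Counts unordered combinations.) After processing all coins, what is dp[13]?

4

after  coin     0     1     2     3     4     5     6     7     8     9    10    11    12    13    14    15    16    17
          2     1     0     1     0     1     0     1     0     1     0     1     0     1     0     1     0     1     0
          4     1     0     1     0     2     0     2     0     3     0     3     0     4     0     4     0     5     0
          5     1     0     1     0     2     1     2     1     3     2     4     2     5     3     6     4     7     5
          6     1     0     1     0     2     1     3     1     4     2     6     3     8     4    10     6    13     8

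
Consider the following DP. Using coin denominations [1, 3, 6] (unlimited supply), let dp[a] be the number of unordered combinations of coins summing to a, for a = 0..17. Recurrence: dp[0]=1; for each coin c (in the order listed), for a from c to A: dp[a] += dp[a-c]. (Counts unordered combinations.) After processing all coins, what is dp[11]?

after  coin     0     1     2     3     4     5     6     7     8     9    10    11    12    13    14    15    16    17
          1     1     1     1     1     1     1     1     1     1     1     1     1     1     1     1     1     1     1
          3     1     1     1     2     2     2     3     3     3     4     4     4     5     5     5     6     6     6
          6     1     1     1     2     2     2     4     4     4     6     6     6     9     9     9    12    12    12

6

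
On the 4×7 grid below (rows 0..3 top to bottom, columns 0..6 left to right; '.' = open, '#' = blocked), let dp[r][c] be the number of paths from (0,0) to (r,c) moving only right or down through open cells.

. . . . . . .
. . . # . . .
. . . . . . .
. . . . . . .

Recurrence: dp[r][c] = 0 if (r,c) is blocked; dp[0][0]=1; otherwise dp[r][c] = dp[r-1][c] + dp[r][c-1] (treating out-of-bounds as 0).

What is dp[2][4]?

7

r\c   0   1   2   3   4   5   6
  0   1   1   1   1   1   1   1
  1   1   2   3   0   1   2   3
  2   1   3   6   6   7   9  12
  3   1   4  10  16  23  32  44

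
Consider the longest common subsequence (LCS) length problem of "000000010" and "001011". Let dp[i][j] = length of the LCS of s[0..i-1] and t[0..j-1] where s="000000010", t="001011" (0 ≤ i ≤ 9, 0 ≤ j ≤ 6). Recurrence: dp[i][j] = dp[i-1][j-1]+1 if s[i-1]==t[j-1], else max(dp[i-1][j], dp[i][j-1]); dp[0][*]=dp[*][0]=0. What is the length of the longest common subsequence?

4

   ''  0  0  1  0  1  1
''  0  0  0  0  0  0  0
 0  0  1  1  1  1  1  1
 0  0  1  2  2  2  2  2
 0  0  1  2  2  3  3  3
 0  0  1  2  2  3  3  3
 0  0  1  2  2  3  3  3
 0  0  1  2  2  3  3  3
 0  0  1  2  2  3  3  3
 1  0  1  2  3  3  4  4
 0  0  1  2  3  4  4  4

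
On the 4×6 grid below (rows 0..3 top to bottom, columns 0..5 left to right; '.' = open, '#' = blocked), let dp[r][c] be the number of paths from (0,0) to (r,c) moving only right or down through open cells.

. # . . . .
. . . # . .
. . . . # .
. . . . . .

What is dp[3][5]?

r\c   0   1   2   3   4   5
  0   1   0   0   0   0   0
  1   1   1   1   0   0   0
  2   1   2   3   3   0   0
  3   1   3   6   9   9   9

9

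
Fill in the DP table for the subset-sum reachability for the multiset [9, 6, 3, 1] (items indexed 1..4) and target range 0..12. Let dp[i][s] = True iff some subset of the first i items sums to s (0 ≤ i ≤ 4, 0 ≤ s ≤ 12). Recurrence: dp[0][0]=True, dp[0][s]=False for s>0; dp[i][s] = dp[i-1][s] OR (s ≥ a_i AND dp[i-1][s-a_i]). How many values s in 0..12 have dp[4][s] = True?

i\s   0   1   2   3   4   5   6   7   8   9  10  11  12
  0   T   F   F   F   F   F   F   F   F   F   F   F   F
  1   T   F   F   F   F   F   F   F   F   T   F   F   F
  2   T   F   F   F   F   F   T   F   F   T   F   F   F
  3   T   F   F   T   F   F   T   F   F   T   F   F   T
  4   T   T   F   T   T   F   T   T   F   T   T   F   T

9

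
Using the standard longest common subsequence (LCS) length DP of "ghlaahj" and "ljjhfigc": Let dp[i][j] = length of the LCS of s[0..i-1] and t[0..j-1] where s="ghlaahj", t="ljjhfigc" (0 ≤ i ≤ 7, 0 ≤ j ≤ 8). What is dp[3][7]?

   ''  l  j  j  h  f  i  g  c
''  0  0  0  0  0  0  0  0  0
 g  0  0  0  0  0  0  0  1  1
 h  0  0  0  0  1  1  1  1  1
 l  0  1  1  1  1  1  1  1  1
 a  0  1  1  1  1  1  1  1  1
 a  0  1  1  1  1  1  1  1  1
 h  0  1  1  1  2  2  2  2  2
 j  0  1  2  2  2  2  2  2  2

1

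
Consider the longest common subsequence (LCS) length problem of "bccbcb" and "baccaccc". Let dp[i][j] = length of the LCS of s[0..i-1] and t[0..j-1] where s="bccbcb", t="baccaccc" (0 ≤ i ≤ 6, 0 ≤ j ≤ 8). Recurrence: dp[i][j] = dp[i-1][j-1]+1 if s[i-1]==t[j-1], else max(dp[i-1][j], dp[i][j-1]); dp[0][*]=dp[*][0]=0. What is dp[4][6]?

3

   ''  b  a  c  c  a  c  c  c
''  0  0  0  0  0  0  0  0  0
 b  0  1  1  1  1  1  1  1  1
 c  0  1  1  2  2  2  2  2  2
 c  0  1  1  2  3  3  3  3  3
 b  0  1  1  2  3  3  3  3  3
 c  0  1  1  2  3  3  4  4  4
 b  0  1  1  2  3  3  4  4  4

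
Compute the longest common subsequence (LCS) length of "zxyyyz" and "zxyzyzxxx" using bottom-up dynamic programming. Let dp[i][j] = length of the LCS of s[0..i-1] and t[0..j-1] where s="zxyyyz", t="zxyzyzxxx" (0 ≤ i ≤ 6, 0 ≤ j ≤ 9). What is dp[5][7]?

4

   ''  z  x  y  z  y  z  x  x  x
''  0  0  0  0  0  0  0  0  0  0
 z  0  1  1  1  1  1  1  1  1  1
 x  0  1  2  2  2  2  2  2  2  2
 y  0  1  2  3  3  3  3  3  3  3
 y  0  1  2  3  3  4  4  4  4  4
 y  0  1  2  3  3  4  4  4  4  4
 z  0  1  2  3  4  4  5  5  5  5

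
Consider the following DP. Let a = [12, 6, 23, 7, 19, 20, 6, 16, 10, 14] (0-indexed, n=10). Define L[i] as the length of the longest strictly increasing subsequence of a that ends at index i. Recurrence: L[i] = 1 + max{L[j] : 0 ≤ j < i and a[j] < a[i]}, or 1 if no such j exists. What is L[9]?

4

   i    0    1    2    3    4    5    6    7    8    9
a[i]   12    6   23    7   19   20    6   16   10   14
L[i]    1    1    2    2    3    4    1    3    3    4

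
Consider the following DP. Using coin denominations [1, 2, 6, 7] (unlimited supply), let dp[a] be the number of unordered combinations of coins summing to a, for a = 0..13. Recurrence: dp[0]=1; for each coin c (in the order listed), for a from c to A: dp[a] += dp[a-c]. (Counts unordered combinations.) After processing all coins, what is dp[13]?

17

after  coin     0     1     2     3     4     5     6     7     8     9    10    11    12    13
          1     1     1     1     1     1     1     1     1     1     1     1     1     1     1
          2     1     1     2     2     3     3     4     4     5     5     6     6     7     7
          6     1     1     2     2     3     3     5     5     7     7     9     9    12    12
          7     1     1     2     2     3     3     5     6     8     9    11    12    15    17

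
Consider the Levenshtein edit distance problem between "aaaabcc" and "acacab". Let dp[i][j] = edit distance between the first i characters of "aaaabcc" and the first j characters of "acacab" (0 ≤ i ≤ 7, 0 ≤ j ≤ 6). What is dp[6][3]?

4

   ''  a  c  a  c  a  b
''  0  1  2  3  4  5  6
 a  1  0  1  2  3  4  5
 a  2  1  1  1  2  3  4
 a  3  2  2  1  2  2  3
 a  4  3  3  2  2  2  3
 b  5  4  4  3  3  3  2
 c  6  5  4  4  3  4  3
 c  7  6  5  5  4  4  4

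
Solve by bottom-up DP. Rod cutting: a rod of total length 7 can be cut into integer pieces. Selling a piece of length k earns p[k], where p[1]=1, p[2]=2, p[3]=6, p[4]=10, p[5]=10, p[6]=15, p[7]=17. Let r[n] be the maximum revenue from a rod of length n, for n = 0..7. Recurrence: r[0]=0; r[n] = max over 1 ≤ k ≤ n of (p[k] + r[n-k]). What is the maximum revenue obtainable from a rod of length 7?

   n    0    1    2    3    4    5    6    7
r[n]    0    1    2    6   10   11   15   17

17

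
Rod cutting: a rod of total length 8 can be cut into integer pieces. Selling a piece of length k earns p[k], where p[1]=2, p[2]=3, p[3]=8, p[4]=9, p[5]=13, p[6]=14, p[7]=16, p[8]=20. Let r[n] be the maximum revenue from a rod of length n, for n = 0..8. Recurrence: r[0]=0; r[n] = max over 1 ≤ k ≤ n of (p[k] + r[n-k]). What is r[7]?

18

   n    0    1    2    3    4    5    6    7    8
r[n]    0    2    4    8   10   13   16   18   21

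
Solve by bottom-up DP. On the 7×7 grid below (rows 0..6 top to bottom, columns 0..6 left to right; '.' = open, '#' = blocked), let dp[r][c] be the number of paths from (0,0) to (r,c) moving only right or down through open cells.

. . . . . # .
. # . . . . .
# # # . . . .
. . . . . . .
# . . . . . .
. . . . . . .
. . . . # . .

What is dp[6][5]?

r\c   0   1   2   3   4   5   6
  0   1   1   1   1   1   0   0
  1   1   0   1   2   3   3   3
  2   0   0   0   2   5   8  11
  3   0   0   0   2   7  15  26
  4   0   0   0   2   9  24  50
  5   0   0   0   2  11  35  85
  6   0   0   0   2   0  35 120

35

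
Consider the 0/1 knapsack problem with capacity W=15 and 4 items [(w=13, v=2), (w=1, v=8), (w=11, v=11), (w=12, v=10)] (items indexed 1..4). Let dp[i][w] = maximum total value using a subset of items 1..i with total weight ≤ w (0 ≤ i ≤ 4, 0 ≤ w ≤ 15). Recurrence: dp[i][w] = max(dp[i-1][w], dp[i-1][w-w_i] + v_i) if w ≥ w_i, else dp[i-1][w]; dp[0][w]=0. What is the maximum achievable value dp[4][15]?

i\w   0   1   2   3   4   5   6   7   8   9  10  11  12  13  14  15
  0   0   0   0   0   0   0   0   0   0   0   0   0   0   0   0   0
  1   0   0   0   0   0   0   0   0   0   0   0   0   0   2   2   2
  2   0   8   8   8   8   8   8   8   8   8   8   8   8   8  10  10
  3   0   8   8   8   8   8   8   8   8   8   8  11  19  19  19  19
  4   0   8   8   8   8   8   8   8   8   8   8  11  19  19  19  19

19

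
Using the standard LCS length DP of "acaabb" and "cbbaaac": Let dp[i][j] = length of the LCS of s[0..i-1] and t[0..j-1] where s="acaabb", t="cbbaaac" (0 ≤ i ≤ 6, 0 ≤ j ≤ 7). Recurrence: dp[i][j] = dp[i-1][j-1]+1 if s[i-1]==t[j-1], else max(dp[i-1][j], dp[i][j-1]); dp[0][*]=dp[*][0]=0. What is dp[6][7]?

3

   ''  c  b  b  a  a  a  c
''  0  0  0  0  0  0  0  0
 a  0  0  0  0  1  1  1  1
 c  0  1  1  1  1  1  1  2
 a  0  1  1  1  2  2  2  2
 a  0  1  1  1  2  3  3  3
 b  0  1  2  2  2  3  3  3
 b  0  1  2  3  3  3  3  3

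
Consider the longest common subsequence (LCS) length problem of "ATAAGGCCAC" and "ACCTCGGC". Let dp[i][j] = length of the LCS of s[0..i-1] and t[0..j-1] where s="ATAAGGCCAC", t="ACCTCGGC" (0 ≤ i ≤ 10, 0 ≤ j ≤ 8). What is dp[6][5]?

2

   ''  A  C  C  T  C  G  G  C
''  0  0  0  0  0  0  0  0  0
 A  0  1  1  1  1  1  1  1  1
 T  0  1  1  1  2  2  2  2  2
 A  0  1  1  1  2  2  2  2  2
 A  0  1  1  1  2  2  2  2  2
 G  0  1  1  1  2  2  3  3  3
 G  0  1  1  1  2  2  3  4  4
 C  0  1  2  2  2  3  3  4  5
 C  0  1  2  3  3  3  3  4  5
 A  0  1  2  3  3  3  3  4  5
 C  0  1  2  3  3  4  4  4  5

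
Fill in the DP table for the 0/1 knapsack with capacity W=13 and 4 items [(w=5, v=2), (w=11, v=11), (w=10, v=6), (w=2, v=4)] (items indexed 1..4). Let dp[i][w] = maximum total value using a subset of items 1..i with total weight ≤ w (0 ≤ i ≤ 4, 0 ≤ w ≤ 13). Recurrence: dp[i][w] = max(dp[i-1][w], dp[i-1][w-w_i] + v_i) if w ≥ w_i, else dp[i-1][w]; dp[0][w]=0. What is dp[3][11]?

11

i\w   0   1   2   3   4   5   6   7   8   9  10  11  12  13
  0   0   0   0   0   0   0   0   0   0   0   0   0   0   0
  1   0   0   0   0   0   2   2   2   2   2   2   2   2   2
  2   0   0   0   0   0   2   2   2   2   2   2  11  11  11
  3   0   0   0   0   0   2   2   2   2   2   6  11  11  11
  4   0   0   4   4   4   4   4   6   6   6   6  11  11  15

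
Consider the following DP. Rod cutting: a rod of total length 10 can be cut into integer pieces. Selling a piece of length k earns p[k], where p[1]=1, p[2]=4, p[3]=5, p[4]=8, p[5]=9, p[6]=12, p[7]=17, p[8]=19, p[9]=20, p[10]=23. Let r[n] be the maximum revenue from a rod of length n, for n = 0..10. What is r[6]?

12

   n    0    1    2    3    4    5    6    7    8    9   10
r[n]    0    1    4    5    8    9   12   17   19   21   23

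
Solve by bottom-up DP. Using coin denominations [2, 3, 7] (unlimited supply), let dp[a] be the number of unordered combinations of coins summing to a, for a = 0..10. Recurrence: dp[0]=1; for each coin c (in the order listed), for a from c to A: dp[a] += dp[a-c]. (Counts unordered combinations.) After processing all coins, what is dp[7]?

after  coin     0     1     2     3     4     5     6     7     8     9    10
          2     1     0     1     0     1     0     1     0     1     0     1
          3     1     0     1     1     1     1     2     1     2     2     2
          7     1     0     1     1     1     1     2     2     2     3     3

2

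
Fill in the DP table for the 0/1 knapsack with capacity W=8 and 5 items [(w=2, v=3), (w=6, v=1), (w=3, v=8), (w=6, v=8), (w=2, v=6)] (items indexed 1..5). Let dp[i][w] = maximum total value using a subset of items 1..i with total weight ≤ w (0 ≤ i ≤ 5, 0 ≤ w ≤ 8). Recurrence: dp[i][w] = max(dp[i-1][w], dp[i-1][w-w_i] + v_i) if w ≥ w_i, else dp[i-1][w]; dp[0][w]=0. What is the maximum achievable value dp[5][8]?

17

i\w   0   1   2   3   4   5   6   7   8
  0   0   0   0   0   0   0   0   0   0
  1   0   0   3   3   3   3   3   3   3
  2   0   0   3   3   3   3   3   3   4
  3   0   0   3   8   8  11  11  11  11
  4   0   0   3   8   8  11  11  11  11
  5   0   0   6   8   9  14  14  17  17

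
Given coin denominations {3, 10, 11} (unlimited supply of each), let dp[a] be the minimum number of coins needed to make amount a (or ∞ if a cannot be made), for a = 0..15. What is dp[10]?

1

 a  0  1  2  3  4  5  6  7  8  9 10 11 12 13 14 15
dp  0  -  -  1  -  -  2  -  -  3  1  1  4  2  2  5
(- denotes ∞ / unreachable)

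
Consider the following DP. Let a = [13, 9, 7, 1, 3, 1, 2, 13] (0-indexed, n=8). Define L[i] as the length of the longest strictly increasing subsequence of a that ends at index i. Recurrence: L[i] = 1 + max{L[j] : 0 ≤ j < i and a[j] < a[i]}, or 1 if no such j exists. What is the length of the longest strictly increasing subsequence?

   i    0    1    2    3    4    5    6    7
a[i]   13    9    7    1    3    1    2   13
L[i]    1    1    1    1    2    1    2    3

3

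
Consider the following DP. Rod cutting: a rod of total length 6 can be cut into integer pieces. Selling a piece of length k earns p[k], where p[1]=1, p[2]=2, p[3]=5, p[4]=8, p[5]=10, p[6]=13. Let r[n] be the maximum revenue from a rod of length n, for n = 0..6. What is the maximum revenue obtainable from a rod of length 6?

13

   n    0    1    2    3    4    5    6
r[n]    0    1    2    5    8   10   13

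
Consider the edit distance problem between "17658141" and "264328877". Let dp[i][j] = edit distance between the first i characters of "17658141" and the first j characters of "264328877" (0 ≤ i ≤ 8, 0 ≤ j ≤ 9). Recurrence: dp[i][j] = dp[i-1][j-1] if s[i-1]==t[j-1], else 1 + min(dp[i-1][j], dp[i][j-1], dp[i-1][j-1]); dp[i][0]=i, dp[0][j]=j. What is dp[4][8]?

   ''  2  6  4  3  2  8  8  7  7
''  0  1  2  3  4  5  6  7  8  9
 1  1  1  2  3  4  5  6  7  8  9
 7  2  2  2  3  4  5  6  7  7  8
 6  3  3  2  3  4  5  6  7  8  8
 5  4  4  3  3  4  5  6  7  8  9
 8  5  5  4  4  4  5  5  6  7  8
 1  6  6  5  5  5  5  6  6  7  8
 4  7  7  6  5  6  6  6  7  7  8
 1  8  8  7  6  6  7  7  7  8  8

8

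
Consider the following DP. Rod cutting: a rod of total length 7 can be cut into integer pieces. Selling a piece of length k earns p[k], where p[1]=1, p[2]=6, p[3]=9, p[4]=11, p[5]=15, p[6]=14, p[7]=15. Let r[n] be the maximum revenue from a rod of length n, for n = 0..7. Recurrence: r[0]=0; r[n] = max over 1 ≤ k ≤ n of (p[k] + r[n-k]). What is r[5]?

15

   n    0    1    2    3    4    5    6    7
r[n]    0    1    6    9   12   15   18   21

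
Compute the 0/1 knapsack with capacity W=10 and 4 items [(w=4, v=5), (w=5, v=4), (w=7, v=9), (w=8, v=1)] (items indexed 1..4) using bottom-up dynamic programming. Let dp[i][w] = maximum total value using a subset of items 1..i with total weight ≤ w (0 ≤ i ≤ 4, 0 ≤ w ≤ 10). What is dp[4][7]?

9

i\w   0   1   2   3   4   5   6   7   8   9  10
  0   0   0   0   0   0   0   0   0   0   0   0
  1   0   0   0   0   5   5   5   5   5   5   5
  2   0   0   0   0   5   5   5   5   5   9   9
  3   0   0   0   0   5   5   5   9   9   9   9
  4   0   0   0   0   5   5   5   9   9   9   9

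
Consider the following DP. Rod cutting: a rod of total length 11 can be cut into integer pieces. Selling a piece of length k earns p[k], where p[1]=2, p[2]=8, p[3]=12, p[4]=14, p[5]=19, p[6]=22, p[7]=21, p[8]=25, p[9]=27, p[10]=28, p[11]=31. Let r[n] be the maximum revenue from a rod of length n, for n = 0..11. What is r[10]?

40

   n    0    1    2    3    4    5    6    7    8    9   10   11
r[n]    0    2    8   12   16   20   24   28   32   36   40   44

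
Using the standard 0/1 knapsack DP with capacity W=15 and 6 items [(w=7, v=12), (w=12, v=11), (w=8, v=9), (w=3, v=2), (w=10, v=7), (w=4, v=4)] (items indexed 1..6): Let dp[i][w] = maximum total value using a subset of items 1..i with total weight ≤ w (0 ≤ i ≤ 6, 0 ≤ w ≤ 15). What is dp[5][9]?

12

i\w   0   1   2   3   4   5   6   7   8   9  10  11  12  13  14  15
  0   0   0   0   0   0   0   0   0   0   0   0   0   0   0   0   0
  1   0   0   0   0   0   0   0  12  12  12  12  12  12  12  12  12
  2   0   0   0   0   0   0   0  12  12  12  12  12  12  12  12  12
  3   0   0   0   0   0   0   0  12  12  12  12  12  12  12  12  21
  4   0   0   0   2   2   2   2  12  12  12  14  14  14  14  14  21
  5   0   0   0   2   2   2   2  12  12  12  14  14  14  14  14  21
  6   0   0   0   2   4   4   4  12  12  12  14  16  16  16  18  21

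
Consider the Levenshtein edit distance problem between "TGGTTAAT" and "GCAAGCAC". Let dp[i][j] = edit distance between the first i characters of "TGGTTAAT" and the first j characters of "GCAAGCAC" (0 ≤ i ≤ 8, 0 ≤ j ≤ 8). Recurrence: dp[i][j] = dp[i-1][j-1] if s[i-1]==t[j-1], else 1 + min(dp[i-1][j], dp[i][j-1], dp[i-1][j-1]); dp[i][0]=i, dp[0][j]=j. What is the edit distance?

7

   ''  G  C  A  A  G  C  A  C
''  0  1  2  3  4  5  6  7  8
 T  1  1  2  3  4  5  6  7  8
 G  2  1  2  3  4  4  5  6  7
 G  3  2  2  3  4  4  5  6  7
 T  4  3  3  3  4  5  5  6  7
 T  5  4  4  4  4  5  6  6  7
 A  6  5  5  4  4  5  6  6  7
 A  7  6  6  5  4  5  6  6  7
 T  8  7  7  6  5  5  6  7  7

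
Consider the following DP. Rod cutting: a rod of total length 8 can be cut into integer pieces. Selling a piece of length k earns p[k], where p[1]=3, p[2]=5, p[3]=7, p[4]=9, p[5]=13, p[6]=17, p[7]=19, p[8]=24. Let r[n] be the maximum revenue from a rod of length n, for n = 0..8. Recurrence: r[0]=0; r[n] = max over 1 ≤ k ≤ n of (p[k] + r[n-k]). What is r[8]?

   n    0    1    2    3    4    5    6    7    8
r[n]    0    3    6    9   12   15   18   21   24

24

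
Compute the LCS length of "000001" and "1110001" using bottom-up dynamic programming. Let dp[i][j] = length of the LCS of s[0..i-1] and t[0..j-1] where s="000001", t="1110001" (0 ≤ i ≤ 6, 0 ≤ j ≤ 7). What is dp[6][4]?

   ''  1  1  1  0  0  0  1
''  0  0  0  0  0  0  0  0
 0  0  0  0  0  1  1  1  1
 0  0  0  0  0  1  2  2  2
 0  0  0  0  0  1  2  3  3
 0  0  0  0  0  1  2  3  3
 0  0  0  0  0  1  2  3  3
 1  0  1  1  1  1  2  3  4

1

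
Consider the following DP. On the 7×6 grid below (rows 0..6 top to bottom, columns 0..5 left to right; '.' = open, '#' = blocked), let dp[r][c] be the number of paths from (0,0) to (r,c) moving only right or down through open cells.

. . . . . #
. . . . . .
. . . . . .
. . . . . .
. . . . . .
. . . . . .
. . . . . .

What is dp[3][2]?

10

r\c   0   1   2   3   4   5
  0   1   1   1   1   1   0
  1   1   2   3   4   5   5
  2   1   3   6  10  15  20
  3   1   4  10  20  35  55
  4   1   5  15  35  70 125
  5   1   6  21  56 126 251
  6   1   7  28  84 210 461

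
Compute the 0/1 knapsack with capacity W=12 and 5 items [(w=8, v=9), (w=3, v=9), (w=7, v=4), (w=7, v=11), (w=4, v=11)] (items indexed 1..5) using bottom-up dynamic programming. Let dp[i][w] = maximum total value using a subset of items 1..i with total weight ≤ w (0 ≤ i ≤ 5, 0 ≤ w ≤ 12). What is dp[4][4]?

i\w   0   1   2   3   4   5   6   7   8   9  10  11  12
  0   0   0   0   0   0   0   0   0   0   0   0   0   0
  1   0   0   0   0   0   0   0   0   9   9   9   9   9
  2   0   0   0   9   9   9   9   9   9   9   9  18  18
  3   0   0   0   9   9   9   9   9   9   9  13  18  18
  4   0   0   0   9   9   9   9  11  11  11  20  20  20
  5   0   0   0   9  11  11  11  20  20  20  20  22  22

9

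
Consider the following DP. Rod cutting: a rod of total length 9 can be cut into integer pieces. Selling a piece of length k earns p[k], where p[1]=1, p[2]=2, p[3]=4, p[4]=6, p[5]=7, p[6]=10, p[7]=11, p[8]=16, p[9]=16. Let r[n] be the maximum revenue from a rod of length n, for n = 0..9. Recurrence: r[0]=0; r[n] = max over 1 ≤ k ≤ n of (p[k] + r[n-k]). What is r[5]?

7

   n    0    1    2    3    4    5    6    7    8    9
r[n]    0    1    2    4    6    7   10   11   16   17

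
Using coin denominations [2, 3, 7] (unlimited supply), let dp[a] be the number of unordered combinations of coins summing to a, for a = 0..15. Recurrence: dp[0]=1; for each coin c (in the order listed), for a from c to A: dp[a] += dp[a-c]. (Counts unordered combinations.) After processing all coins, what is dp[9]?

3

after  coin     0     1     2     3     4     5     6     7     8     9    10    11    12    13    14    15
          2     1     0     1     0     1     0     1     0     1     0     1     0     1     0     1     0
          3     1     0     1     1     1     1     2     1     2     2     2     2     3     2     3     3
          7     1     0     1     1     1     1     2     2     2     3     3     3     4     4     5     5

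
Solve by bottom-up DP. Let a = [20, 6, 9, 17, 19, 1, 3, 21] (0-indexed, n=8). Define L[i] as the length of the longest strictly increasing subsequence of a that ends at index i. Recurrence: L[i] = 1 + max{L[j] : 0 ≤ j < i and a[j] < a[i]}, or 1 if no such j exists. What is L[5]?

   i    0    1    2    3    4    5    6    7
a[i]   20    6    9   17   19    1    3   21
L[i]    1    1    2    3    4    1    2    5

1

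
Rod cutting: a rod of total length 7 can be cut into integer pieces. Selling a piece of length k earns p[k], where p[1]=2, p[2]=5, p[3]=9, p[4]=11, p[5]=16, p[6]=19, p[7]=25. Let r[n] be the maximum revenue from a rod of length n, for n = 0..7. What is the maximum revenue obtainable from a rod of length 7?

25

   n    0    1    2    3    4    5    6    7
r[n]    0    2    5    9   11   16   19   25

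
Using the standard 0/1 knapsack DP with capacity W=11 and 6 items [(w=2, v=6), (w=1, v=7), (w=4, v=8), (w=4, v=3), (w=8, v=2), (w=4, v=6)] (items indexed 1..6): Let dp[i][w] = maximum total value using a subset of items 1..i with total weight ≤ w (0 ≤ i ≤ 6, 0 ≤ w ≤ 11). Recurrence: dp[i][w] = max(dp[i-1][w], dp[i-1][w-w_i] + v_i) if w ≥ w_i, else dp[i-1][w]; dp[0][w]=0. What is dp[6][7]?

21

i\w   0   1   2   3   4   5   6   7   8   9  10  11
  0   0   0   0   0   0   0   0   0   0   0   0   0
  1   0   0   6   6   6   6   6   6   6   6   6   6
  2   0   7   7  13  13  13  13  13  13  13  13  13
  3   0   7   7  13  13  15  15  21  21  21  21  21
  4   0   7   7  13  13  15  15  21  21  21  21  24
  5   0   7   7  13  13  15  15  21  21  21  21  24
  6   0   7   7  13  13  15  15  21  21  21  21  27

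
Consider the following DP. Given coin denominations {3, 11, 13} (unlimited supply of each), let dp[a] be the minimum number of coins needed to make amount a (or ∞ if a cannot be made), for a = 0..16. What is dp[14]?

 a  0  1  2  3  4  5  6  7  8  9 10 11 12 13 14 15 16
dp  0  -  -  1  -  -  2  -  -  3  -  1  4  1  2  5  2
(- denotes ∞ / unreachable)

2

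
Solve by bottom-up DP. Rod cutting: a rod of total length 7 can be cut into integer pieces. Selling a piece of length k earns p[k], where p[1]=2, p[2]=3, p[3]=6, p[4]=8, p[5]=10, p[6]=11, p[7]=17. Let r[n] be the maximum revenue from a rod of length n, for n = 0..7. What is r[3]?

   n    0    1    2    3    4    5    6    7
r[n]    0    2    4    6    8   10   12   17

6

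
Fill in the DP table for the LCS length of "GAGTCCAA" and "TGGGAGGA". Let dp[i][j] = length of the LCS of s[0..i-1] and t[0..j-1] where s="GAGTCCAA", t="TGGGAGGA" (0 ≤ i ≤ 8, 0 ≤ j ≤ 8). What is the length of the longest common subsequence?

4

   ''  T  G  G  G  A  G  G  A
''  0  0  0  0  0  0  0  0  0
 G  0  0  1  1  1  1  1  1  1
 A  0  0  1  1  1  2  2  2  2
 G  0  0  1  2  2  2  3  3  3
 T  0  1  1  2  2  2  3  3  3
 C  0  1  1  2  2  2  3  3  3
 C  0  1  1  2  2  2  3  3  3
 A  0  1  1  2  2  3  3  3  4
 A  0  1  1  2  2  3  3  3  4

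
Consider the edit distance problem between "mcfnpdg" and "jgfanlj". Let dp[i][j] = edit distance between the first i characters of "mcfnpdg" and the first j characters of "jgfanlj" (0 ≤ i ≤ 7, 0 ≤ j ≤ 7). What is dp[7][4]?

6

   ''  j  g  f  a  n  l  j
''  0  1  2  3  4  5  6  7
 m  1  1  2  3  4  5  6  7
 c  2  2  2  3  4  5  6  7
 f  3  3  3  2  3  4  5  6
 n  4  4  4  3  3  3  4  5
 p  5  5  5  4  4  4  4  5
 d  6  6  6  5  5  5  5  5
 g  7  7  6  6  6  6  6  6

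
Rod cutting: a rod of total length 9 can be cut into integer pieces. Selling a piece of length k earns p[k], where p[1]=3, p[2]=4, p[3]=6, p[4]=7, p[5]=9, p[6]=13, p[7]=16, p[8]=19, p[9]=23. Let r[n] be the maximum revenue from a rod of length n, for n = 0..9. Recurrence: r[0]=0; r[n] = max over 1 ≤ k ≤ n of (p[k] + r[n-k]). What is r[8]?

24

   n    0    1    2    3    4    5    6    7    8    9
r[n]    0    3    6    9   12   15   18   21   24   27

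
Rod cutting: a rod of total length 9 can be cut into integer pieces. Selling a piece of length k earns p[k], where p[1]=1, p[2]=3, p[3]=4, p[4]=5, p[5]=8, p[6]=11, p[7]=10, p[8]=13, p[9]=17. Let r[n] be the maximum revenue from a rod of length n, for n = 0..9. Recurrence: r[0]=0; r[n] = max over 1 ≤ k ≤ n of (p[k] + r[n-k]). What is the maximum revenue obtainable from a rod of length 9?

17

   n    0    1    2    3    4    5    6    7    8    9
r[n]    0    1    3    4    6    8   11   12   14   17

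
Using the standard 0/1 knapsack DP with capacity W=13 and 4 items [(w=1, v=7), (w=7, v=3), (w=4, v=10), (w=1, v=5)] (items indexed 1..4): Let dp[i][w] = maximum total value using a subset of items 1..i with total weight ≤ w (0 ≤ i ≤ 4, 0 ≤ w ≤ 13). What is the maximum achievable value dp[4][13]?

25

i\w   0   1   2   3   4   5   6   7   8   9  10  11  12  13
  0   0   0   0   0   0   0   0   0   0   0   0   0   0   0
  1   0   7   7   7   7   7   7   7   7   7   7   7   7   7
  2   0   7   7   7   7   7   7   7  10  10  10  10  10  10
  3   0   7   7   7  10  17  17  17  17  17  17  17  20  20
  4   0   7  12  12  12  17  22  22  22  22  22  22  22  25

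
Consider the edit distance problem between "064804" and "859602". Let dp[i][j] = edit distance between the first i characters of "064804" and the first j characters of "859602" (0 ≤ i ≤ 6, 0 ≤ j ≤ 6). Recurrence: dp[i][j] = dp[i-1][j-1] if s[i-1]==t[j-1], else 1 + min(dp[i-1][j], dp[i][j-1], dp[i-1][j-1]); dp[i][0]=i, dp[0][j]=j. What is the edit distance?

5

   ''  8  5  9  6  0  2
''  0  1  2  3  4  5  6
 0  1  1  2  3  4  4  5
 6  2  2  2  3  3  4  5
 4  3  3  3  3  4  4  5
 8  4  3  4  4  4  5  5
 0  5  4  4  5  5  4  5
 4  6  5  5  5  6  5  5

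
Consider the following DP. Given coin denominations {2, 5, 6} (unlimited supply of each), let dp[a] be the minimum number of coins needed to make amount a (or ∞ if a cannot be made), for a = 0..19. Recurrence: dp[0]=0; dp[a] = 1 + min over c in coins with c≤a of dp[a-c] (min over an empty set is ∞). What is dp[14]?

3

 a  0  1  2  3  4  5  6  7  8  9 10 11 12 13 14 15 16 17 18 19
dp  0  -  1  -  2  1  1  2  2  3  2  2  2  3  3  3  3  3  3  4
(- denotes ∞ / unreachable)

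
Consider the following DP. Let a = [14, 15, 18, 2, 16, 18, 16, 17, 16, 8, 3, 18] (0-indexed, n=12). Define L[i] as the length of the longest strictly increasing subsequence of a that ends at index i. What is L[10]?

2

   i    0    1    2    3    4    5    6    7    8    9   10   11
a[i]   14   15   18    2   16   18   16   17   16    8    3   18
L[i]    1    2    3    1    3    4    3    4    3    2    2    5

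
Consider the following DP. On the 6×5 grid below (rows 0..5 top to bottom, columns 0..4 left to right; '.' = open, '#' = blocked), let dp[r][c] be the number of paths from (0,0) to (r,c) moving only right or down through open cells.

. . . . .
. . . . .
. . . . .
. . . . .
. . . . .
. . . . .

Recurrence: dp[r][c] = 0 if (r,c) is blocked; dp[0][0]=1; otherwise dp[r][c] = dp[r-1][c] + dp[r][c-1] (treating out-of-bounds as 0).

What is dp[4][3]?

35

r\c   0   1   2   3   4
  0   1   1   1   1   1
  1   1   2   3   4   5
  2   1   3   6  10  15
  3   1   4  10  20  35
  4   1   5  15  35  70
  5   1   6  21  56 126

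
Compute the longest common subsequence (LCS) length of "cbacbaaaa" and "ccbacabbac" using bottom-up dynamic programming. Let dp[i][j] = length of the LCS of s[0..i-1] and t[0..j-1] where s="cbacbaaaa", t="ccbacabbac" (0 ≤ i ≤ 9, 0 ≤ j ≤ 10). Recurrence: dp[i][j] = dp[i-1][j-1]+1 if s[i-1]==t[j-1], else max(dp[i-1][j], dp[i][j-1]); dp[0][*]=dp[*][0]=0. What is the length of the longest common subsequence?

   ''  c  c  b  a  c  a  b  b  a  c
''  0  0  0  0  0  0  0  0  0  0  0
 c  0  1  1  1  1  1  1  1  1  1  1
 b  0  1  1  2  2  2  2  2  2  2  2
 a  0  1  1  2  3  3  3  3  3  3  3
 c  0  1  2  2  3  4  4  4  4  4  4
 b  0  1  2  3  3  4  4  5  5  5  5
 a  0  1  2  3  4  4  5  5  5  6  6
 a  0  1  2  3  4  4  5  5  5  6  6
 a  0  1  2  3  4  4  5  5  5  6  6
 a  0  1  2  3  4  4  5  5  5  6  6

6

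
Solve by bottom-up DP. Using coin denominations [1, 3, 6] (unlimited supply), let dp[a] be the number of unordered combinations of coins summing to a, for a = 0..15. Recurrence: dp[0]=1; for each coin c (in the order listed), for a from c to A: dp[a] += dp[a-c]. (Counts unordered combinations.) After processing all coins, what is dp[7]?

after  coin     0     1     2     3     4     5     6     7     8     9    10    11    12    13    14    15
          1     1     1     1     1     1     1     1     1     1     1     1     1     1     1     1     1
          3     1     1     1     2     2     2     3     3     3     4     4     4     5     5     5     6
          6     1     1     1     2     2     2     4     4     4     6     6     6     9     9     9    12

4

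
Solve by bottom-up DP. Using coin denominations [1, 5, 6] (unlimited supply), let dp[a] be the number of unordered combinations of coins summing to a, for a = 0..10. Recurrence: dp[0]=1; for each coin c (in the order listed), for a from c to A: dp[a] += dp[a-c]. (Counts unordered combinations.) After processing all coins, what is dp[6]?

3

after  coin     0     1     2     3     4     5     6     7     8     9    10
          1     1     1     1     1     1     1     1     1     1     1     1
          5     1     1     1     1     1     2     2     2     2     2     3
          6     1     1     1     1     1     2     3     3     3     3     4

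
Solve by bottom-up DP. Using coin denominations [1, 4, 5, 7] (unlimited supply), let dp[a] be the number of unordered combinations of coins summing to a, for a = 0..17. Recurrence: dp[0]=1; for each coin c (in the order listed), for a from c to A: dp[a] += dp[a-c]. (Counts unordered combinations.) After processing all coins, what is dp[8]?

5

after  coin     0     1     2     3     4     5     6     7     8     9    10    11    12    13    14    15    16    17
          1     1     1     1     1     1     1     1     1     1     1     1     1     1     1     1     1     1     1
          4     1     1     1     1     2     2     2     2     3     3     3     3     4     4     4     4     5     5
          5     1     1     1     1     2     3     3     3     4     5     6     6     7     8     9    10    11    12
          7     1     1     1     1     2     3     3     4     5     6     7     8    10    11    13    15    17    19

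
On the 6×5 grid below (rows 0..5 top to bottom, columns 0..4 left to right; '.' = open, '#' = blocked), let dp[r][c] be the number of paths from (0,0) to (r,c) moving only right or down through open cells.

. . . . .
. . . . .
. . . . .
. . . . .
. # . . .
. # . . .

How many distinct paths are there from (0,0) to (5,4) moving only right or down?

r\c   0   1   2   3   4
  0   1   1   1   1   1
  1   1   2   3   4   5
  2   1   3   6  10  15
  3   1   4  10  20  35
  4   1   0  10  30  65
  5   1   0  10  40 105

105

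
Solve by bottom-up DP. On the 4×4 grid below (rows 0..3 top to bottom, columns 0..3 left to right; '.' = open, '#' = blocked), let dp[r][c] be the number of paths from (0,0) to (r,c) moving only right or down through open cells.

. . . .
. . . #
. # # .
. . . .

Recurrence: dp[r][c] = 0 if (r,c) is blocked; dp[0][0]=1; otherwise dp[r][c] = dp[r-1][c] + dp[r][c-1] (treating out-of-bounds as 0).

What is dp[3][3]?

r\c   0   1   2   3
  0   1   1   1   1
  1   1   2   3   0
  2   1   0   0   0
  3   1   1   1   1

1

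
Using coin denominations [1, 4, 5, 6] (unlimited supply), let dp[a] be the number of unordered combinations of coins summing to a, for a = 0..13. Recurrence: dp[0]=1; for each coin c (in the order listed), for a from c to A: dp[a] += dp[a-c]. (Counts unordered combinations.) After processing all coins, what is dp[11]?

after  coin     0     1     2     3     4     5     6     7     8     9    10    11    12    13
          1     1     1     1     1     1     1     1     1     1     1     1     1     1     1
          4     1     1     1     1     2     2     2     2     3     3     3     3     4     4
          5     1     1     1     1     2     3     3     3     4     5     6     6     7     8
          6     1     1     1     1     2     3     4     4     5     6     8     9    11    12

9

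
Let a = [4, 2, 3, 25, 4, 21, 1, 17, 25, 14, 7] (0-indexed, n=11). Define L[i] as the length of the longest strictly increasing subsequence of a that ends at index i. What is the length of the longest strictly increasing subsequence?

   i    0    1    2    3    4    5    6    7    8    9   10
a[i]    4    2    3   25    4   21    1   17   25   14    7
L[i]    1    1    2    3    3    4    1    4    5    4    4

5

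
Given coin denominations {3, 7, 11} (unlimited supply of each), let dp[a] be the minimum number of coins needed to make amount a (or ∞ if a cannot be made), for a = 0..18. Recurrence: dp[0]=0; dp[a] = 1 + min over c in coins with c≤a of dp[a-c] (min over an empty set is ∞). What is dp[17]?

3

 a  0  1  2  3  4  5  6  7  8  9 10 11 12 13 14 15 16 17 18
dp  0  -  -  1  -  -  2  1  -  3  2  1  4  3  2  5  4  3  2
(- denotes ∞ / unreachable)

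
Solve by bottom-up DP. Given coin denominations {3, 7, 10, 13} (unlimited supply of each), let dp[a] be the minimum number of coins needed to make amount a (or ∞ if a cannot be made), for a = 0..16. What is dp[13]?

 a  0  1  2  3  4  5  6  7  8  9 10 11 12 13 14 15 16
dp  0  -  -  1  -  -  2  1  -  3  1  -  4  1  2  5  2
(- denotes ∞ / unreachable)

1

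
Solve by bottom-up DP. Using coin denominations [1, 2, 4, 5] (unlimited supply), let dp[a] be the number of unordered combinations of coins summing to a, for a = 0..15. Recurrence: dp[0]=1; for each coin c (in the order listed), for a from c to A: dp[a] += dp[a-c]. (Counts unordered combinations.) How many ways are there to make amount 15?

37

after  coin     0     1     2     3     4     5     6     7     8     9    10    11    12    13    14    15
          1     1     1     1     1     1     1     1     1     1     1     1     1     1     1     1     1
          2     1     1     2     2     3     3     4     4     5     5     6     6     7     7     8     8
          4     1     1     2     2     4     4     6     6     9     9    12    12    16    16    20    20
          5     1     1     2     2     4     5     7     8    11    13    17    19    24    27    33    37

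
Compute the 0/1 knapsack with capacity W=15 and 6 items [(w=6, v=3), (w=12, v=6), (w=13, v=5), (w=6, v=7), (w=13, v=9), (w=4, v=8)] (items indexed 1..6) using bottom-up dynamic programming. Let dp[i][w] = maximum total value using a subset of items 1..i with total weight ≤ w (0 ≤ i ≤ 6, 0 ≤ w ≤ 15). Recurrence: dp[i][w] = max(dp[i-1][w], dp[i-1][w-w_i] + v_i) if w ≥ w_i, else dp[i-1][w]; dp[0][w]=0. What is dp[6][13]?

15

i\w   0   1   2   3   4   5   6   7   8   9  10  11  12  13  14  15
  0   0   0   0   0   0   0   0   0   0   0   0   0   0   0   0   0
  1   0   0   0   0   0   0   3   3   3   3   3   3   3   3   3   3
  2   0   0   0   0   0   0   3   3   3   3   3   3   6   6   6   6
  3   0   0   0   0   0   0   3   3   3   3   3   3   6   6   6   6
  4   0   0   0   0   0   0   7   7   7   7   7   7  10  10  10  10
  5   0   0   0   0   0   0   7   7   7   7   7   7  10  10  10  10
  6   0   0   0   0   8   8   8   8   8   8  15  15  15  15  15  15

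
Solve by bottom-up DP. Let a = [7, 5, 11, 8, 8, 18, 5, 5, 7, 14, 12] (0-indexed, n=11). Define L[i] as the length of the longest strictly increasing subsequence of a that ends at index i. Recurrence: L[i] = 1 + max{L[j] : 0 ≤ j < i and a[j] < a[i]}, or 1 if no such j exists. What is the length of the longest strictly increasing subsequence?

3

   i    0    1    2    3    4    5    6    7    8    9   10
a[i]    7    5   11    8    8   18    5    5    7   14   12
L[i]    1    1    2    2    2    3    1    1    2    3    3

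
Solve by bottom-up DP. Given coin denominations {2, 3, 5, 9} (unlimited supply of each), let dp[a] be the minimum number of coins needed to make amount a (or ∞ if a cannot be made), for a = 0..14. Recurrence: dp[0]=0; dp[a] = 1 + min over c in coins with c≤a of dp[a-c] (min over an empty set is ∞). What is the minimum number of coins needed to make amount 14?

2

 a  0  1  2  3  4  5  6  7  8  9 10 11 12 13 14
dp  0  -  1  1  2  1  2  2  2  1  2  2  2  3  2
(- denotes ∞ / unreachable)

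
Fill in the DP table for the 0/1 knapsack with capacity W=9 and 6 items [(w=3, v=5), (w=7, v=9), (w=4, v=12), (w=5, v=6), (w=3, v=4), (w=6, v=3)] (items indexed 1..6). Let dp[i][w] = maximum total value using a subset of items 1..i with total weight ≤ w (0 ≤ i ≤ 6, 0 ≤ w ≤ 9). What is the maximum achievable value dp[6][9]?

i\w   0   1   2   3   4   5   6   7   8   9
  0   0   0   0   0   0   0   0   0   0   0
  1   0   0   0   5   5   5   5   5   5   5
  2   0   0   0   5   5   5   5   9   9   9
  3   0   0   0   5  12  12  12  17  17  17
  4   0   0   0   5  12  12  12  17  17  18
  5   0   0   0   5  12  12  12  17  17  18
  6   0   0   0   5  12  12  12  17  17  18

18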